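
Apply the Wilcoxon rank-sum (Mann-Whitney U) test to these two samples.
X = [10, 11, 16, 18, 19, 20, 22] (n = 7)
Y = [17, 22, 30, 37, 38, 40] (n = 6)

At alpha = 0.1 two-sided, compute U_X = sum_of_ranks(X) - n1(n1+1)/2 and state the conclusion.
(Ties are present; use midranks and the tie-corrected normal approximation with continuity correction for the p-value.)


Step 1: Combine and sort all 13 observations; assign midranks.
sorted (value, group): (10,X), (11,X), (16,X), (17,Y), (18,X), (19,X), (20,X), (22,X), (22,Y), (30,Y), (37,Y), (38,Y), (40,Y)
ranks: 10->1, 11->2, 16->3, 17->4, 18->5, 19->6, 20->7, 22->8.5, 22->8.5, 30->10, 37->11, 38->12, 40->13
Step 2: Rank sum for X: R1 = 1 + 2 + 3 + 5 + 6 + 7 + 8.5 = 32.5.
Step 3: U_X = R1 - n1(n1+1)/2 = 32.5 - 7*8/2 = 32.5 - 28 = 4.5.
       U_Y = n1*n2 - U_X = 42 - 4.5 = 37.5.
Step 4: Ties are present, so use the tie-corrected normal approximation (with continuity correction) for the p-value.
Step 5: p-value = 0.022087; compare to alpha = 0.1. reject H0.

U_X = 4.5, p = 0.022087, reject H0 at alpha = 0.1.


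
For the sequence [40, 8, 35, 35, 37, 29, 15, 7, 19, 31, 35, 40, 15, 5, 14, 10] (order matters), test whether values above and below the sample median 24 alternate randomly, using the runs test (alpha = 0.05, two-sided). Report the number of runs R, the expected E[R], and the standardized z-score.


Step 1: Compute median = 24; label A = above, B = below.
Labels in order: ABAAAABBBAAABBBB  (n_A = 8, n_B = 8)
Step 2: Count runs R = 6.
Step 3: Under H0 (random ordering), E[R] = 2*n_A*n_B/(n_A+n_B) + 1 = 2*8*8/16 + 1 = 9.0000.
        Var[R] = 2*n_A*n_B*(2*n_A*n_B - n_A - n_B) / ((n_A+n_B)^2 * (n_A+n_B-1)) = 14336/3840 = 3.7333.
        SD[R] = 1.9322.
Step 4: Continuity-corrected z = (R + 0.5 - E[R]) / SD[R] = (6 + 0.5 - 9.0000) / 1.9322 = -1.2939.
Step 5: Two-sided p-value via normal approximation = 2*(1 - Phi(|z|)) = 0.195709.
Step 6: alpha = 0.05. fail to reject H0.

R = 6, z = -1.2939, p = 0.195709, fail to reject H0.


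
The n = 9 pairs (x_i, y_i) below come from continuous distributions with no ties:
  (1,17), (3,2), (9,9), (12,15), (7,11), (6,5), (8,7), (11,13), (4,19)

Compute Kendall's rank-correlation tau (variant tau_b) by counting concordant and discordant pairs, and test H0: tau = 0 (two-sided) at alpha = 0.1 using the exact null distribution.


Step 1: Enumerate the 36 unordered pairs (i,j) with i<j and classify each by sign(x_j-x_i) * sign(y_j-y_i).
  (1,2):dx=+2,dy=-15->D; (1,3):dx=+8,dy=-8->D; (1,4):dx=+11,dy=-2->D; (1,5):dx=+6,dy=-6->D
  (1,6):dx=+5,dy=-12->D; (1,7):dx=+7,dy=-10->D; (1,8):dx=+10,dy=-4->D; (1,9):dx=+3,dy=+2->C
  (2,3):dx=+6,dy=+7->C; (2,4):dx=+9,dy=+13->C; (2,5):dx=+4,dy=+9->C; (2,6):dx=+3,dy=+3->C
  (2,7):dx=+5,dy=+5->C; (2,8):dx=+8,dy=+11->C; (2,9):dx=+1,dy=+17->C; (3,4):dx=+3,dy=+6->C
  (3,5):dx=-2,dy=+2->D; (3,6):dx=-3,dy=-4->C; (3,7):dx=-1,dy=-2->C; (3,8):dx=+2,dy=+4->C
  (3,9):dx=-5,dy=+10->D; (4,5):dx=-5,dy=-4->C; (4,6):dx=-6,dy=-10->C; (4,7):dx=-4,dy=-8->C
  (4,8):dx=-1,dy=-2->C; (4,9):dx=-8,dy=+4->D; (5,6):dx=-1,dy=-6->C; (5,7):dx=+1,dy=-4->D
  (5,8):dx=+4,dy=+2->C; (5,9):dx=-3,dy=+8->D; (6,7):dx=+2,dy=+2->C; (6,8):dx=+5,dy=+8->C
  (6,9):dx=-2,dy=+14->D; (7,8):dx=+3,dy=+6->C; (7,9):dx=-4,dy=+12->D; (8,9):dx=-7,dy=+6->D
Step 2: C = 21, D = 15, total pairs = 36.
Step 3: tau = (C - D)/(n(n-1)/2) = (21 - 15)/36 = 0.166667.
Step 4: Exact two-sided p-value (enumerate n! = 362880 permutations of y under H0): p = 0.612202.
Step 5: alpha = 0.1. fail to reject H0.

tau_b = 0.1667 (C=21, D=15), p = 0.612202, fail to reject H0.


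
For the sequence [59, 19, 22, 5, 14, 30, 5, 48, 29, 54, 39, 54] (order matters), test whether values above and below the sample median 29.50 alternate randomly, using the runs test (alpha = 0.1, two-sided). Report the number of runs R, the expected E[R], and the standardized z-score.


Step 1: Compute median = 29.50; label A = above, B = below.
Labels in order: ABBBBABABAAA  (n_A = 6, n_B = 6)
Step 2: Count runs R = 7.
Step 3: Under H0 (random ordering), E[R] = 2*n_A*n_B/(n_A+n_B) + 1 = 2*6*6/12 + 1 = 7.0000.
        Var[R] = 2*n_A*n_B*(2*n_A*n_B - n_A - n_B) / ((n_A+n_B)^2 * (n_A+n_B-1)) = 4320/1584 = 2.7273.
        SD[R] = 1.6514.
Step 4: R = E[R], so z = 0 with no continuity correction.
Step 5: Two-sided p-value via normal approximation = 2*(1 - Phi(|z|)) = 1.000000.
Step 6: alpha = 0.1. fail to reject H0.

R = 7, z = 0.0000, p = 1.000000, fail to reject H0.


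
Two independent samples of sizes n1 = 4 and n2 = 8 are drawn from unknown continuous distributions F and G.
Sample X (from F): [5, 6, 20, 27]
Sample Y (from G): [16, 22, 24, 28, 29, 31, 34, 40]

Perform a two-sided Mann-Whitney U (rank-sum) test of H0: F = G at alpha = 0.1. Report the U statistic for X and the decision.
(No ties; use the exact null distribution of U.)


Step 1: Combine and sort all 12 observations; assign midranks.
sorted (value, group): (5,X), (6,X), (16,Y), (20,X), (22,Y), (24,Y), (27,X), (28,Y), (29,Y), (31,Y), (34,Y), (40,Y)
ranks: 5->1, 6->2, 16->3, 20->4, 22->5, 24->6, 27->7, 28->8, 29->9, 31->10, 34->11, 40->12
Step 2: Rank sum for X: R1 = 1 + 2 + 4 + 7 = 14.
Step 3: U_X = R1 - n1(n1+1)/2 = 14 - 4*5/2 = 14 - 10 = 4.
       U_Y = n1*n2 - U_X = 32 - 4 = 28.
Step 4: No ties, so the exact null distribution of U (based on enumerating the C(12,4) = 495 equally likely rank assignments) gives the two-sided p-value.
Step 5: p-value = 0.048485; compare to alpha = 0.1. reject H0.

U_X = 4, p = 0.048485, reject H0 at alpha = 0.1.


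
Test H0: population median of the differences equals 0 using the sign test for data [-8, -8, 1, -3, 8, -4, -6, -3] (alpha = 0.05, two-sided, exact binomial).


Step 1: Discard zero differences. Original n = 8; n_eff = number of nonzero differences = 8.
Nonzero differences (with sign): -8, -8, +1, -3, +8, -4, -6, -3
Step 2: Count signs: positive = 2, negative = 6.
Step 3: Under H0: P(positive) = 0.5, so the number of positives S ~ Bin(8, 0.5).
Step 4: Two-sided exact p-value = sum of Bin(8,0.5) probabilities at or below the observed probability = 0.289062.
Step 5: alpha = 0.05. fail to reject H0.

n_eff = 8, pos = 2, neg = 6, p = 0.289062, fail to reject H0.


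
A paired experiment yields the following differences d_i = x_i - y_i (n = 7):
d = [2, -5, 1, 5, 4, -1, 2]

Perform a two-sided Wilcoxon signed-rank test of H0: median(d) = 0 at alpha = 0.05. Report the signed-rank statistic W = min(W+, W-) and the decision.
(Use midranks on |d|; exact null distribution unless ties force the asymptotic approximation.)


Step 1: Drop any zero differences (none here) and take |d_i|.
|d| = [2, 5, 1, 5, 4, 1, 2]
Step 2: Midrank |d_i| (ties get averaged ranks).
ranks: |2|->3.5, |5|->6.5, |1|->1.5, |5|->6.5, |4|->5, |1|->1.5, |2|->3.5
Step 3: Attach original signs; sum ranks with positive sign and with negative sign.
W+ = 3.5 + 1.5 + 6.5 + 5 + 3.5 = 20
W- = 6.5 + 1.5 = 8
(Check: W+ + W- = 28 should equal n(n+1)/2 = 28.)
Step 4: Test statistic W = min(W+, W-) = 8.
Step 5: Ties in |d|, so use the tie-corrected normal approximation.
        E[W] = n(n+1)/4 = 7*8/4 = 14.
        Tie groups: |d|=1 (t=2), |d|=2 (t=2), |d|=5 (t=2); sum(t^3 - t) = 18.
        Var[W] = n(n+1)(2n+1)/24 - sum(t^3-t)/48 = 840/24 - 18/48 = 34.625.
        z = (W - E[W]) / sqrt(Var[W]) = (8 - 14) / 5.8843 = -1.0197.
        Two-sided p = 2*Phi(z) = 0.307889.
Step 6: alpha = 0.05. fail to reject H0.

W+ = 20, W- = 8, W = min = 8, p = 0.307889, fail to reject H0.


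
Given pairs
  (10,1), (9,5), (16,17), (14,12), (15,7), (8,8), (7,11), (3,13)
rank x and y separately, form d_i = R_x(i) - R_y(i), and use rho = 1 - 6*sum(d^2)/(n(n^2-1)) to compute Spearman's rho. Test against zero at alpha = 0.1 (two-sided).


Step 1: Rank x and y separately (midranks; no ties here).
rank(x): 10->5, 9->4, 16->8, 14->6, 15->7, 8->3, 7->2, 3->1
rank(y): 1->1, 5->2, 17->8, 12->6, 7->3, 8->4, 11->5, 13->7
Step 2: d_i = R_x(i) - R_y(i); compute d_i^2.
  (5-1)^2=16, (4-2)^2=4, (8-8)^2=0, (6-6)^2=0, (7-3)^2=16, (3-4)^2=1, (2-5)^2=9, (1-7)^2=36
sum(d^2) = 82.
Step 3: rho = 1 - 6*82 / (8*(8^2 - 1)) = 1 - 492/504 = 0.023810.
Step 4: Under H0, t = rho * sqrt((n-2)/(1-rho^2)) = 0.0583 ~ t(6).
Step 5: Two-sided p-value from the t-distribution with 6 df = 0.955374.
Step 6: alpha = 0.1. fail to reject H0.

rho = 0.0238, p = 0.955374, fail to reject H0 at alpha = 0.1.


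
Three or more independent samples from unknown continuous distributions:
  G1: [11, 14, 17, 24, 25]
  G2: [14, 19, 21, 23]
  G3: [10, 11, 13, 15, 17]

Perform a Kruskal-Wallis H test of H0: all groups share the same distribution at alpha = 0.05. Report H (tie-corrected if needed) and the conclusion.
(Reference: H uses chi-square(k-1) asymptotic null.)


Step 1: Combine all N = 14 observations and assign midranks.
sorted (value, group, rank): (10,G3,1), (11,G1,2.5), (11,G3,2.5), (13,G3,4), (14,G1,5.5), (14,G2,5.5), (15,G3,7), (17,G1,8.5), (17,G3,8.5), (19,G2,10), (21,G2,11), (23,G2,12), (24,G1,13), (25,G1,14)
Step 2: Sum ranks within each group.
R_1 = 43.5 (n_1 = 5)
R_2 = 38.5 (n_2 = 4)
R_3 = 23 (n_3 = 5)
Step 3: H = 12/(N(N+1)) * sum(R_i^2/n_i) - 3(N+1)
     = 12/(14*15) * (43.5^2/5 + 38.5^2/4 + 23^2/5) - 3*15
     = 0.057143 * 854.812 - 45
     = 3.846429.
Step 4: Ties present; correction factor C = 1 - 18/(14^3 - 14) = 0.993407. Corrected H = 3.846429 / 0.993407 = 3.871958.
Step 5: Under H0, H ~ chi^2(2); p-value = 0.144283.
Step 6: alpha = 0.05. fail to reject H0.

H = 3.8720, df = 2, p = 0.144283, fail to reject H0.


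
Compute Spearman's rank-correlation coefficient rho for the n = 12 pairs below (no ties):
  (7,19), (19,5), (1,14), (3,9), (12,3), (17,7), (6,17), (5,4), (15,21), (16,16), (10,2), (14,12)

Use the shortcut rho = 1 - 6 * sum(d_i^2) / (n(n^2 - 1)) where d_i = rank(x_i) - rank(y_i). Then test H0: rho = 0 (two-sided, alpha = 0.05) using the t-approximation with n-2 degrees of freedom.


Step 1: Rank x and y separately (midranks; no ties here).
rank(x): 7->5, 19->12, 1->1, 3->2, 12->7, 17->11, 6->4, 5->3, 15->9, 16->10, 10->6, 14->8
rank(y): 19->11, 5->4, 14->8, 9->6, 3->2, 7->5, 17->10, 4->3, 21->12, 16->9, 2->1, 12->7
Step 2: d_i = R_x(i) - R_y(i); compute d_i^2.
  (5-11)^2=36, (12-4)^2=64, (1-8)^2=49, (2-6)^2=16, (7-2)^2=25, (11-5)^2=36, (4-10)^2=36, (3-3)^2=0, (9-12)^2=9, (10-9)^2=1, (6-1)^2=25, (8-7)^2=1
sum(d^2) = 298.
Step 3: rho = 1 - 6*298 / (12*(12^2 - 1)) = 1 - 1788/1716 = -0.041958.
Step 4: Under H0, t = rho * sqrt((n-2)/(1-rho^2)) = -0.1328 ~ t(10).
Step 5: Two-sided p-value from the t-distribution with 10 df = 0.896986.
Step 6: alpha = 0.05. fail to reject H0.

rho = -0.0420, p = 0.896986, fail to reject H0 at alpha = 0.05.


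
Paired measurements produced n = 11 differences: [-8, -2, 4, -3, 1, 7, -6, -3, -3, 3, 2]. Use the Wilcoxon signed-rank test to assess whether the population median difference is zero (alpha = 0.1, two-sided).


Step 1: Drop any zero differences (none here) and take |d_i|.
|d| = [8, 2, 4, 3, 1, 7, 6, 3, 3, 3, 2]
Step 2: Midrank |d_i| (ties get averaged ranks).
ranks: |8|->11, |2|->2.5, |4|->8, |3|->5.5, |1|->1, |7|->10, |6|->9, |3|->5.5, |3|->5.5, |3|->5.5, |2|->2.5
Step 3: Attach original signs; sum ranks with positive sign and with negative sign.
W+ = 8 + 1 + 10 + 5.5 + 2.5 = 27
W- = 11 + 2.5 + 5.5 + 9 + 5.5 + 5.5 = 39
(Check: W+ + W- = 66 should equal n(n+1)/2 = 66.)
Step 4: Test statistic W = min(W+, W-) = 27.
Step 5: Ties in |d|, so use the tie-corrected normal approximation.
        E[W] = n(n+1)/4 = 11*12/4 = 33.
        Tie groups: |d|=2 (t=2), |d|=3 (t=4); sum(t^3 - t) = 66.
        Var[W] = n(n+1)(2n+1)/24 - sum(t^3-t)/48 = 3036/24 - 66/48 = 125.125.
        z = (W - E[W]) / sqrt(Var[W]) = (27 - 33) / 11.1859 = -0.5364.
        Two-sided p = 2*Phi(z) = 0.591690.
Step 6: alpha = 0.1. fail to reject H0.

W+ = 27, W- = 39, W = min = 27, p = 0.591690, fail to reject H0.


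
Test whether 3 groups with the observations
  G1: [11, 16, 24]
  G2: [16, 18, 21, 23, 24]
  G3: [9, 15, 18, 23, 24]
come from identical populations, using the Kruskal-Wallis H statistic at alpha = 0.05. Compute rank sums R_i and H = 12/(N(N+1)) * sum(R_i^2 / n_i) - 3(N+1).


Step 1: Combine all N = 13 observations and assign midranks.
sorted (value, group, rank): (9,G3,1), (11,G1,2), (15,G3,3), (16,G1,4.5), (16,G2,4.5), (18,G2,6.5), (18,G3,6.5), (21,G2,8), (23,G2,9.5), (23,G3,9.5), (24,G1,12), (24,G2,12), (24,G3,12)
Step 2: Sum ranks within each group.
R_1 = 18.5 (n_1 = 3)
R_2 = 40.5 (n_2 = 5)
R_3 = 32 (n_3 = 5)
Step 3: H = 12/(N(N+1)) * sum(R_i^2/n_i) - 3(N+1)
     = 12/(13*14) * (18.5^2/3 + 40.5^2/5 + 32^2/5) - 3*14
     = 0.065934 * 646.933 - 42
     = 0.654945.
Step 4: Ties present; correction factor C = 1 - 42/(13^3 - 13) = 0.980769. Corrected H = 0.654945 / 0.980769 = 0.667787.
Step 5: Under H0, H ~ chi^2(2); p-value = 0.716130.
Step 6: alpha = 0.05. fail to reject H0.

H = 0.6678, df = 2, p = 0.716130, fail to reject H0.


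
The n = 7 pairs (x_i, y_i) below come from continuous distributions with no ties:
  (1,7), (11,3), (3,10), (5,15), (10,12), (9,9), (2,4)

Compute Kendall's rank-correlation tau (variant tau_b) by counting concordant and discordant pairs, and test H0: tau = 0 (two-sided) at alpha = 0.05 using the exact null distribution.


Step 1: Enumerate the 21 unordered pairs (i,j) with i<j and classify each by sign(x_j-x_i) * sign(y_j-y_i).
  (1,2):dx=+10,dy=-4->D; (1,3):dx=+2,dy=+3->C; (1,4):dx=+4,dy=+8->C; (1,5):dx=+9,dy=+5->C
  (1,6):dx=+8,dy=+2->C; (1,7):dx=+1,dy=-3->D; (2,3):dx=-8,dy=+7->D; (2,4):dx=-6,dy=+12->D
  (2,5):dx=-1,dy=+9->D; (2,6):dx=-2,dy=+6->D; (2,7):dx=-9,dy=+1->D; (3,4):dx=+2,dy=+5->C
  (3,5):dx=+7,dy=+2->C; (3,6):dx=+6,dy=-1->D; (3,7):dx=-1,dy=-6->C; (4,5):dx=+5,dy=-3->D
  (4,6):dx=+4,dy=-6->D; (4,7):dx=-3,dy=-11->C; (5,6):dx=-1,dy=-3->C; (5,7):dx=-8,dy=-8->C
  (6,7):dx=-7,dy=-5->C
Step 2: C = 11, D = 10, total pairs = 21.
Step 3: tau = (C - D)/(n(n-1)/2) = (11 - 10)/21 = 0.047619.
Step 4: Exact two-sided p-value (enumerate n! = 5040 permutations of y under H0): p = 1.000000.
Step 5: alpha = 0.05. fail to reject H0.

tau_b = 0.0476 (C=11, D=10), p = 1.000000, fail to reject H0.


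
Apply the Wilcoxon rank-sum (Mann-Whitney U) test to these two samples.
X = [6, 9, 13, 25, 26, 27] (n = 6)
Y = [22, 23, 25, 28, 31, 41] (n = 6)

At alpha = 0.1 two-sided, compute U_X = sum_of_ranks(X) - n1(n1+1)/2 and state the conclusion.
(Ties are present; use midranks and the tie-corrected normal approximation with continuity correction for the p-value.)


Step 1: Combine and sort all 12 observations; assign midranks.
sorted (value, group): (6,X), (9,X), (13,X), (22,Y), (23,Y), (25,X), (25,Y), (26,X), (27,X), (28,Y), (31,Y), (41,Y)
ranks: 6->1, 9->2, 13->3, 22->4, 23->5, 25->6.5, 25->6.5, 26->8, 27->9, 28->10, 31->11, 41->12
Step 2: Rank sum for X: R1 = 1 + 2 + 3 + 6.5 + 8 + 9 = 29.5.
Step 3: U_X = R1 - n1(n1+1)/2 = 29.5 - 6*7/2 = 29.5 - 21 = 8.5.
       U_Y = n1*n2 - U_X = 36 - 8.5 = 27.5.
Step 4: Ties are present, so use the tie-corrected normal approximation (with continuity correction) for the p-value.
Step 5: p-value = 0.148829; compare to alpha = 0.1. fail to reject H0.

U_X = 8.5, p = 0.148829, fail to reject H0 at alpha = 0.1.


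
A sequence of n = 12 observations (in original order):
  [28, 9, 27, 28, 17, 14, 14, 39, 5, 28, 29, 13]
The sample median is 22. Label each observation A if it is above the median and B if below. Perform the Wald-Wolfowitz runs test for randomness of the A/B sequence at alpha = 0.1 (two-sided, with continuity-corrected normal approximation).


Step 1: Compute median = 22; label A = above, B = below.
Labels in order: ABAABBBABAAB  (n_A = 6, n_B = 6)
Step 2: Count runs R = 8.
Step 3: Under H0 (random ordering), E[R] = 2*n_A*n_B/(n_A+n_B) + 1 = 2*6*6/12 + 1 = 7.0000.
        Var[R] = 2*n_A*n_B*(2*n_A*n_B - n_A - n_B) / ((n_A+n_B)^2 * (n_A+n_B-1)) = 4320/1584 = 2.7273.
        SD[R] = 1.6514.
Step 4: Continuity-corrected z = (R - 0.5 - E[R]) / SD[R] = (8 - 0.5 - 7.0000) / 1.6514 = 0.3028.
Step 5: Two-sided p-value via normal approximation = 2*(1 - Phi(|z|)) = 0.762069.
Step 6: alpha = 0.1. fail to reject H0.

R = 8, z = 0.3028, p = 0.762069, fail to reject H0.


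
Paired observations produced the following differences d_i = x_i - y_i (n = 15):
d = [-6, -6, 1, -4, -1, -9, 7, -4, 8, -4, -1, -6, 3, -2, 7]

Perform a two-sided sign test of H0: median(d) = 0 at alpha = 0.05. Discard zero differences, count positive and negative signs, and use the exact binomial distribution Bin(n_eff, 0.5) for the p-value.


Step 1: Discard zero differences. Original n = 15; n_eff = number of nonzero differences = 15.
Nonzero differences (with sign): -6, -6, +1, -4, -1, -9, +7, -4, +8, -4, -1, -6, +3, -2, +7
Step 2: Count signs: positive = 5, negative = 10.
Step 3: Under H0: P(positive) = 0.5, so the number of positives S ~ Bin(15, 0.5).
Step 4: Two-sided exact p-value = sum of Bin(15,0.5) probabilities at or below the observed probability = 0.301758.
Step 5: alpha = 0.05. fail to reject H0.

n_eff = 15, pos = 5, neg = 10, p = 0.301758, fail to reject H0.


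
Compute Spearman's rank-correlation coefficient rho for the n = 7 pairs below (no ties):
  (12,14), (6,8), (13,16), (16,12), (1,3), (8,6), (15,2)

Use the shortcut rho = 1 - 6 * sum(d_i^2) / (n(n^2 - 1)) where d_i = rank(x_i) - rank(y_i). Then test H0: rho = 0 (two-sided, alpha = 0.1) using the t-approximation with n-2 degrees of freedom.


Step 1: Rank x and y separately (midranks; no ties here).
rank(x): 12->4, 6->2, 13->5, 16->7, 1->1, 8->3, 15->6
rank(y): 14->6, 8->4, 16->7, 12->5, 3->2, 6->3, 2->1
Step 2: d_i = R_x(i) - R_y(i); compute d_i^2.
  (4-6)^2=4, (2-4)^2=4, (5-7)^2=4, (7-5)^2=4, (1-2)^2=1, (3-3)^2=0, (6-1)^2=25
sum(d^2) = 42.
Step 3: rho = 1 - 6*42 / (7*(7^2 - 1)) = 1 - 252/336 = 0.250000.
Step 4: Under H0, t = rho * sqrt((n-2)/(1-rho^2)) = 0.5774 ~ t(5).
Step 5: Two-sided p-value from the t-distribution with 5 df = 0.588724.
Step 6: alpha = 0.1. fail to reject H0.

rho = 0.2500, p = 0.588724, fail to reject H0 at alpha = 0.1.


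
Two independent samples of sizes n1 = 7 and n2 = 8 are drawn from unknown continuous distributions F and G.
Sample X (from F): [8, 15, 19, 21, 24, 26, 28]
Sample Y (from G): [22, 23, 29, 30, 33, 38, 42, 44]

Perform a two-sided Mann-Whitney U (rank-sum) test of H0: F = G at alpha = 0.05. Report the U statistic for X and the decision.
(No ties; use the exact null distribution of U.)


Step 1: Combine and sort all 15 observations; assign midranks.
sorted (value, group): (8,X), (15,X), (19,X), (21,X), (22,Y), (23,Y), (24,X), (26,X), (28,X), (29,Y), (30,Y), (33,Y), (38,Y), (42,Y), (44,Y)
ranks: 8->1, 15->2, 19->3, 21->4, 22->5, 23->6, 24->7, 26->8, 28->9, 29->10, 30->11, 33->12, 38->13, 42->14, 44->15
Step 2: Rank sum for X: R1 = 1 + 2 + 3 + 4 + 7 + 8 + 9 = 34.
Step 3: U_X = R1 - n1(n1+1)/2 = 34 - 7*8/2 = 34 - 28 = 6.
       U_Y = n1*n2 - U_X = 56 - 6 = 50.
Step 4: No ties, so the exact null distribution of U (based on enumerating the C(15,7) = 6435 equally likely rank assignments) gives the two-sided p-value.
Step 5: p-value = 0.009324; compare to alpha = 0.05. reject H0.

U_X = 6, p = 0.009324, reject H0 at alpha = 0.05.


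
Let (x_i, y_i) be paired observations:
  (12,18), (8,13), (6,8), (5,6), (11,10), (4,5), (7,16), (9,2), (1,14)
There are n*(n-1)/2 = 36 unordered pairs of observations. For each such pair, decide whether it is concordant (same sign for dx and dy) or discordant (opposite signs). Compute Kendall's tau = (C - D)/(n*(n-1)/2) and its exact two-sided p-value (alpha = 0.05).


Step 1: Enumerate the 36 unordered pairs (i,j) with i<j and classify each by sign(x_j-x_i) * sign(y_j-y_i).
  (1,2):dx=-4,dy=-5->C; (1,3):dx=-6,dy=-10->C; (1,4):dx=-7,dy=-12->C; (1,5):dx=-1,dy=-8->C
  (1,6):dx=-8,dy=-13->C; (1,7):dx=-5,dy=-2->C; (1,8):dx=-3,dy=-16->C; (1,9):dx=-11,dy=-4->C
  (2,3):dx=-2,dy=-5->C; (2,4):dx=-3,dy=-7->C; (2,5):dx=+3,dy=-3->D; (2,6):dx=-4,dy=-8->C
  (2,7):dx=-1,dy=+3->D; (2,8):dx=+1,dy=-11->D; (2,9):dx=-7,dy=+1->D; (3,4):dx=-1,dy=-2->C
  (3,5):dx=+5,dy=+2->C; (3,6):dx=-2,dy=-3->C; (3,7):dx=+1,dy=+8->C; (3,8):dx=+3,dy=-6->D
  (3,9):dx=-5,dy=+6->D; (4,5):dx=+6,dy=+4->C; (4,6):dx=-1,dy=-1->C; (4,7):dx=+2,dy=+10->C
  (4,8):dx=+4,dy=-4->D; (4,9):dx=-4,dy=+8->D; (5,6):dx=-7,dy=-5->C; (5,7):dx=-4,dy=+6->D
  (5,8):dx=-2,dy=-8->C; (5,9):dx=-10,dy=+4->D; (6,7):dx=+3,dy=+11->C; (6,8):dx=+5,dy=-3->D
  (6,9):dx=-3,dy=+9->D; (7,8):dx=+2,dy=-14->D; (7,9):dx=-6,dy=-2->C; (8,9):dx=-8,dy=+12->D
Step 2: C = 22, D = 14, total pairs = 36.
Step 3: tau = (C - D)/(n(n-1)/2) = (22 - 14)/36 = 0.222222.
Step 4: Exact two-sided p-value (enumerate n! = 362880 permutations of y under H0): p = 0.476709.
Step 5: alpha = 0.05. fail to reject H0.

tau_b = 0.2222 (C=22, D=14), p = 0.476709, fail to reject H0.


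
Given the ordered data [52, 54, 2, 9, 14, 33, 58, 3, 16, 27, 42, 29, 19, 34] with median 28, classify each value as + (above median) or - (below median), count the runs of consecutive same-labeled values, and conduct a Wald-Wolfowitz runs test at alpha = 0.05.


Step 1: Compute median = 28; label A = above, B = below.
Labels in order: AABBBAABBBAABA  (n_A = 7, n_B = 7)
Step 2: Count runs R = 7.
Step 3: Under H0 (random ordering), E[R] = 2*n_A*n_B/(n_A+n_B) + 1 = 2*7*7/14 + 1 = 8.0000.
        Var[R] = 2*n_A*n_B*(2*n_A*n_B - n_A - n_B) / ((n_A+n_B)^2 * (n_A+n_B-1)) = 8232/2548 = 3.2308.
        SD[R] = 1.7974.
Step 4: Continuity-corrected z = (R + 0.5 - E[R]) / SD[R] = (7 + 0.5 - 8.0000) / 1.7974 = -0.2782.
Step 5: Two-sided p-value via normal approximation = 2*(1 - Phi(|z|)) = 0.780879.
Step 6: alpha = 0.05. fail to reject H0.

R = 7, z = -0.2782, p = 0.780879, fail to reject H0.


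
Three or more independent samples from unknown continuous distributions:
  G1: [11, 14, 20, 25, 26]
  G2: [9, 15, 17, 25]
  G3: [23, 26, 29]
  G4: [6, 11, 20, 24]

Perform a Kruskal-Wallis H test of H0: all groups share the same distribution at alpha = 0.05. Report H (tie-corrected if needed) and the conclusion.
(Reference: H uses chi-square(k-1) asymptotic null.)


Step 1: Combine all N = 16 observations and assign midranks.
sorted (value, group, rank): (6,G4,1), (9,G2,2), (11,G1,3.5), (11,G4,3.5), (14,G1,5), (15,G2,6), (17,G2,7), (20,G1,8.5), (20,G4,8.5), (23,G3,10), (24,G4,11), (25,G1,12.5), (25,G2,12.5), (26,G1,14.5), (26,G3,14.5), (29,G3,16)
Step 2: Sum ranks within each group.
R_1 = 44 (n_1 = 5)
R_2 = 27.5 (n_2 = 4)
R_3 = 40.5 (n_3 = 3)
R_4 = 24 (n_4 = 4)
Step 3: H = 12/(N(N+1)) * sum(R_i^2/n_i) - 3(N+1)
     = 12/(16*17) * (44^2/5 + 27.5^2/4 + 40.5^2/3 + 24^2/4) - 3*17
     = 0.044118 * 1267.01 - 51
     = 4.897610.
Step 4: Ties present; correction factor C = 1 - 24/(16^3 - 16) = 0.994118. Corrected H = 4.897610 / 0.994118 = 4.926590.
Step 5: Under H0, H ~ chi^2(3); p-value = 0.177252.
Step 6: alpha = 0.05. fail to reject H0.

H = 4.9266, df = 3, p = 0.177252, fail to reject H0.


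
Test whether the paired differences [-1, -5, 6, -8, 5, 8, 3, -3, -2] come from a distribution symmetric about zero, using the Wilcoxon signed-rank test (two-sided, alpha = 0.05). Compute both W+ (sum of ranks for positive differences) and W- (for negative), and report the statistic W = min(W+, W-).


Step 1: Drop any zero differences (none here) and take |d_i|.
|d| = [1, 5, 6, 8, 5, 8, 3, 3, 2]
Step 2: Midrank |d_i| (ties get averaged ranks).
ranks: |1|->1, |5|->5.5, |6|->7, |8|->8.5, |5|->5.5, |8|->8.5, |3|->3.5, |3|->3.5, |2|->2
Step 3: Attach original signs; sum ranks with positive sign and with negative sign.
W+ = 7 + 5.5 + 8.5 + 3.5 = 24.5
W- = 1 + 5.5 + 8.5 + 3.5 + 2 = 20.5
(Check: W+ + W- = 45 should equal n(n+1)/2 = 45.)
Step 4: Test statistic W = min(W+, W-) = 20.5.
Step 5: Ties in |d|, so use the tie-corrected normal approximation.
        E[W] = n(n+1)/4 = 9*10/4 = 22.5.
        Tie groups: |d|=3 (t=2), |d|=5 (t=2), |d|=8 (t=2); sum(t^3 - t) = 18.
        Var[W] = n(n+1)(2n+1)/24 - sum(t^3-t)/48 = 1710/24 - 18/48 = 70.875.
        z = (W - E[W]) / sqrt(Var[W]) = (20.5 - 22.5) / 8.4187 = -0.2376.
        Two-sided p = 2*Phi(z) = 0.812218.
Step 6: alpha = 0.05. fail to reject H0.

W+ = 24.5, W- = 20.5, W = min = 20.5, p = 0.812218, fail to reject H0.


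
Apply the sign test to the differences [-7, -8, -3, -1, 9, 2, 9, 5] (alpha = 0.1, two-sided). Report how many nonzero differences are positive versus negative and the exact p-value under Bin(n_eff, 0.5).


Step 1: Discard zero differences. Original n = 8; n_eff = number of nonzero differences = 8.
Nonzero differences (with sign): -7, -8, -3, -1, +9, +2, +9, +5
Step 2: Count signs: positive = 4, negative = 4.
Step 3: Under H0: P(positive) = 0.5, so the number of positives S ~ Bin(8, 0.5).
Step 4: Two-sided exact p-value = sum of Bin(8,0.5) probabilities at or below the observed probability = 1.000000.
Step 5: alpha = 0.1. fail to reject H0.

n_eff = 8, pos = 4, neg = 4, p = 1.000000, fail to reject H0.


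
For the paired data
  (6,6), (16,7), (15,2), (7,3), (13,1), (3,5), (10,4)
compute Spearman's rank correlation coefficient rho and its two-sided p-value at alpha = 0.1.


Step 1: Rank x and y separately (midranks; no ties here).
rank(x): 6->2, 16->7, 15->6, 7->3, 13->5, 3->1, 10->4
rank(y): 6->6, 7->7, 2->2, 3->3, 1->1, 5->5, 4->4
Step 2: d_i = R_x(i) - R_y(i); compute d_i^2.
  (2-6)^2=16, (7-7)^2=0, (6-2)^2=16, (3-3)^2=0, (5-1)^2=16, (1-5)^2=16, (4-4)^2=0
sum(d^2) = 64.
Step 3: rho = 1 - 6*64 / (7*(7^2 - 1)) = 1 - 384/336 = -0.142857.
Step 4: Under H0, t = rho * sqrt((n-2)/(1-rho^2)) = -0.3227 ~ t(5).
Step 5: Two-sided p-value from the t-distribution with 5 df = 0.759945.
Step 6: alpha = 0.1. fail to reject H0.

rho = -0.1429, p = 0.759945, fail to reject H0 at alpha = 0.1.


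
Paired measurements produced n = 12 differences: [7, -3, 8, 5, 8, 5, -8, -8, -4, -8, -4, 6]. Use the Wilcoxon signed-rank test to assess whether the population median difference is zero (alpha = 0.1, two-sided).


Step 1: Drop any zero differences (none here) and take |d_i|.
|d| = [7, 3, 8, 5, 8, 5, 8, 8, 4, 8, 4, 6]
Step 2: Midrank |d_i| (ties get averaged ranks).
ranks: |7|->7, |3|->1, |8|->10, |5|->4.5, |8|->10, |5|->4.5, |8|->10, |8|->10, |4|->2.5, |8|->10, |4|->2.5, |6|->6
Step 3: Attach original signs; sum ranks with positive sign and with negative sign.
W+ = 7 + 10 + 4.5 + 10 + 4.5 + 6 = 42
W- = 1 + 10 + 10 + 2.5 + 10 + 2.5 = 36
(Check: W+ + W- = 78 should equal n(n+1)/2 = 78.)
Step 4: Test statistic W = min(W+, W-) = 36.
Step 5: Ties in |d|, so use the tie-corrected normal approximation.
        E[W] = n(n+1)/4 = 12*13/4 = 39.
        Tie groups: |d|=4 (t=2), |d|=5 (t=2), |d|=8 (t=5); sum(t^3 - t) = 132.
        Var[W] = n(n+1)(2n+1)/24 - sum(t^3-t)/48 = 3900/24 - 132/48 = 159.75.
        z = (W - E[W]) / sqrt(Var[W]) = (36 - 39) / 12.6392 = -0.2374.
        Two-sided p = 2*Phi(z) = 0.812380.
Step 6: alpha = 0.1. fail to reject H0.

W+ = 42, W- = 36, W = min = 36, p = 0.812380, fail to reject H0.


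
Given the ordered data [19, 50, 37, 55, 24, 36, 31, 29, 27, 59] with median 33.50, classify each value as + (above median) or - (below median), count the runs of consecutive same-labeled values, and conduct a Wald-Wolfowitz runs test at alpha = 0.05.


Step 1: Compute median = 33.50; label A = above, B = below.
Labels in order: BAAABABBBA  (n_A = 5, n_B = 5)
Step 2: Count runs R = 6.
Step 3: Under H0 (random ordering), E[R] = 2*n_A*n_B/(n_A+n_B) + 1 = 2*5*5/10 + 1 = 6.0000.
        Var[R] = 2*n_A*n_B*(2*n_A*n_B - n_A - n_B) / ((n_A+n_B)^2 * (n_A+n_B-1)) = 2000/900 = 2.2222.
        SD[R] = 1.4907.
Step 4: R = E[R], so z = 0 with no continuity correction.
Step 5: Two-sided p-value via normal approximation = 2*(1 - Phi(|z|)) = 1.000000.
Step 6: alpha = 0.05. fail to reject H0.

R = 6, z = 0.0000, p = 1.000000, fail to reject H0.


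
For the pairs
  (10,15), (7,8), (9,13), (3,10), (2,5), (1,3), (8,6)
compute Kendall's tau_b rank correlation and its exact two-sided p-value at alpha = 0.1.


Step 1: Enumerate the 21 unordered pairs (i,j) with i<j and classify each by sign(x_j-x_i) * sign(y_j-y_i).
  (1,2):dx=-3,dy=-7->C; (1,3):dx=-1,dy=-2->C; (1,4):dx=-7,dy=-5->C; (1,5):dx=-8,dy=-10->C
  (1,6):dx=-9,dy=-12->C; (1,7):dx=-2,dy=-9->C; (2,3):dx=+2,dy=+5->C; (2,4):dx=-4,dy=+2->D
  (2,5):dx=-5,dy=-3->C; (2,6):dx=-6,dy=-5->C; (2,7):dx=+1,dy=-2->D; (3,4):dx=-6,dy=-3->C
  (3,5):dx=-7,dy=-8->C; (3,6):dx=-8,dy=-10->C; (3,7):dx=-1,dy=-7->C; (4,5):dx=-1,dy=-5->C
  (4,6):dx=-2,dy=-7->C; (4,7):dx=+5,dy=-4->D; (5,6):dx=-1,dy=-2->C; (5,7):dx=+6,dy=+1->C
  (6,7):dx=+7,dy=+3->C
Step 2: C = 18, D = 3, total pairs = 21.
Step 3: tau = (C - D)/(n(n-1)/2) = (18 - 3)/21 = 0.714286.
Step 4: Exact two-sided p-value (enumerate n! = 5040 permutations of y under H0): p = 0.030159.
Step 5: alpha = 0.1. reject H0.

tau_b = 0.7143 (C=18, D=3), p = 0.030159, reject H0.


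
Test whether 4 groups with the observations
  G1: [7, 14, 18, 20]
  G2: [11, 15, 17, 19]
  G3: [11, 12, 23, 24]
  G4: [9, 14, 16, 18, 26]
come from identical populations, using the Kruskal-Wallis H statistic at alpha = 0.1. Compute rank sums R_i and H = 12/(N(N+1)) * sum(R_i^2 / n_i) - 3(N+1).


Step 1: Combine all N = 17 observations and assign midranks.
sorted (value, group, rank): (7,G1,1), (9,G4,2), (11,G2,3.5), (11,G3,3.5), (12,G3,5), (14,G1,6.5), (14,G4,6.5), (15,G2,8), (16,G4,9), (17,G2,10), (18,G1,11.5), (18,G4,11.5), (19,G2,13), (20,G1,14), (23,G3,15), (24,G3,16), (26,G4,17)
Step 2: Sum ranks within each group.
R_1 = 33 (n_1 = 4)
R_2 = 34.5 (n_2 = 4)
R_3 = 39.5 (n_3 = 4)
R_4 = 46 (n_4 = 5)
Step 3: H = 12/(N(N+1)) * sum(R_i^2/n_i) - 3(N+1)
     = 12/(17*18) * (33^2/4 + 34.5^2/4 + 39.5^2/4 + 46^2/5) - 3*18
     = 0.039216 * 1383.08 - 54
     = 0.238235.
Step 4: Ties present; correction factor C = 1 - 18/(17^3 - 17) = 0.996324. Corrected H = 0.238235 / 0.996324 = 0.239114.
Step 5: Under H0, H ~ chi^2(3); p-value = 0.971041.
Step 6: alpha = 0.1. fail to reject H0.

H = 0.2391, df = 3, p = 0.971041, fail to reject H0.


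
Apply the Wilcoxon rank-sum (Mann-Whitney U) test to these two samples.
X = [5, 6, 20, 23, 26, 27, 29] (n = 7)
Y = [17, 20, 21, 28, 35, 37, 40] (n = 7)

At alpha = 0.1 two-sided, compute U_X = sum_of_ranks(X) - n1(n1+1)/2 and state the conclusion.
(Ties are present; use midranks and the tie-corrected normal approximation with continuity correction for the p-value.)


Step 1: Combine and sort all 14 observations; assign midranks.
sorted (value, group): (5,X), (6,X), (17,Y), (20,X), (20,Y), (21,Y), (23,X), (26,X), (27,X), (28,Y), (29,X), (35,Y), (37,Y), (40,Y)
ranks: 5->1, 6->2, 17->3, 20->4.5, 20->4.5, 21->6, 23->7, 26->8, 27->9, 28->10, 29->11, 35->12, 37->13, 40->14
Step 2: Rank sum for X: R1 = 1 + 2 + 4.5 + 7 + 8 + 9 + 11 = 42.5.
Step 3: U_X = R1 - n1(n1+1)/2 = 42.5 - 7*8/2 = 42.5 - 28 = 14.5.
       U_Y = n1*n2 - U_X = 49 - 14.5 = 34.5.
Step 4: Ties are present, so use the tie-corrected normal approximation (with continuity correction) for the p-value.
Step 5: p-value = 0.224289; compare to alpha = 0.1. fail to reject H0.

U_X = 14.5, p = 0.224289, fail to reject H0 at alpha = 0.1.


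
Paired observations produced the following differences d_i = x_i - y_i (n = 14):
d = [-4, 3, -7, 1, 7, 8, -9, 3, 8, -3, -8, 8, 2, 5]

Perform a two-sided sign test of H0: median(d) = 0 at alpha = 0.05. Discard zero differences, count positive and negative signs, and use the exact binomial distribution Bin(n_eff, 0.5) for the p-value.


Step 1: Discard zero differences. Original n = 14; n_eff = number of nonzero differences = 14.
Nonzero differences (with sign): -4, +3, -7, +1, +7, +8, -9, +3, +8, -3, -8, +8, +2, +5
Step 2: Count signs: positive = 9, negative = 5.
Step 3: Under H0: P(positive) = 0.5, so the number of positives S ~ Bin(14, 0.5).
Step 4: Two-sided exact p-value = sum of Bin(14,0.5) probabilities at or below the observed probability = 0.423950.
Step 5: alpha = 0.05. fail to reject H0.

n_eff = 14, pos = 9, neg = 5, p = 0.423950, fail to reject H0.


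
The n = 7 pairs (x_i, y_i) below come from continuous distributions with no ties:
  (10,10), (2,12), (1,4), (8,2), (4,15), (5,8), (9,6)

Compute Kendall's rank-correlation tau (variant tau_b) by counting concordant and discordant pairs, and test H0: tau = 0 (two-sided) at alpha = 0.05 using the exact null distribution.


Step 1: Enumerate the 21 unordered pairs (i,j) with i<j and classify each by sign(x_j-x_i) * sign(y_j-y_i).
  (1,2):dx=-8,dy=+2->D; (1,3):dx=-9,dy=-6->C; (1,4):dx=-2,dy=-8->C; (1,5):dx=-6,dy=+5->D
  (1,6):dx=-5,dy=-2->C; (1,7):dx=-1,dy=-4->C; (2,3):dx=-1,dy=-8->C; (2,4):dx=+6,dy=-10->D
  (2,5):dx=+2,dy=+3->C; (2,6):dx=+3,dy=-4->D; (2,7):dx=+7,dy=-6->D; (3,4):dx=+7,dy=-2->D
  (3,5):dx=+3,dy=+11->C; (3,6):dx=+4,dy=+4->C; (3,7):dx=+8,dy=+2->C; (4,5):dx=-4,dy=+13->D
  (4,6):dx=-3,dy=+6->D; (4,7):dx=+1,dy=+4->C; (5,6):dx=+1,dy=-7->D; (5,7):dx=+5,dy=-9->D
  (6,7):dx=+4,dy=-2->D
Step 2: C = 10, D = 11, total pairs = 21.
Step 3: tau = (C - D)/(n(n-1)/2) = (10 - 11)/21 = -0.047619.
Step 4: Exact two-sided p-value (enumerate n! = 5040 permutations of y under H0): p = 1.000000.
Step 5: alpha = 0.05. fail to reject H0.

tau_b = -0.0476 (C=10, D=11), p = 1.000000, fail to reject H0.


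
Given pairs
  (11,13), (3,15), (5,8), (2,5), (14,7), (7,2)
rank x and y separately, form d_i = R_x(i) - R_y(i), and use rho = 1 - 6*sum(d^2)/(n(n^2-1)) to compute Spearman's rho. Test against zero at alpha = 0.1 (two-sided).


Step 1: Rank x and y separately (midranks; no ties here).
rank(x): 11->5, 3->2, 5->3, 2->1, 14->6, 7->4
rank(y): 13->5, 15->6, 8->4, 5->2, 7->3, 2->1
Step 2: d_i = R_x(i) - R_y(i); compute d_i^2.
  (5-5)^2=0, (2-6)^2=16, (3-4)^2=1, (1-2)^2=1, (6-3)^2=9, (4-1)^2=9
sum(d^2) = 36.
Step 3: rho = 1 - 6*36 / (6*(6^2 - 1)) = 1 - 216/210 = -0.028571.
Step 4: Under H0, t = rho * sqrt((n-2)/(1-rho^2)) = -0.0572 ~ t(4).
Step 5: Two-sided p-value from the t-distribution with 4 df = 0.957155.
Step 6: alpha = 0.1. fail to reject H0.

rho = -0.0286, p = 0.957155, fail to reject H0 at alpha = 0.1.


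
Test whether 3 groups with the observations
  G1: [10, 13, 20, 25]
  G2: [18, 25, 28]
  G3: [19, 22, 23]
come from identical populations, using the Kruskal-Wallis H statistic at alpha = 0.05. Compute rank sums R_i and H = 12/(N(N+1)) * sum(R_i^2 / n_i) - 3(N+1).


Step 1: Combine all N = 10 observations and assign midranks.
sorted (value, group, rank): (10,G1,1), (13,G1,2), (18,G2,3), (19,G3,4), (20,G1,5), (22,G3,6), (23,G3,7), (25,G1,8.5), (25,G2,8.5), (28,G2,10)
Step 2: Sum ranks within each group.
R_1 = 16.5 (n_1 = 4)
R_2 = 21.5 (n_2 = 3)
R_3 = 17 (n_3 = 3)
Step 3: H = 12/(N(N+1)) * sum(R_i^2/n_i) - 3(N+1)
     = 12/(10*11) * (16.5^2/4 + 21.5^2/3 + 17^2/3) - 3*11
     = 0.109091 * 318.479 - 33
     = 1.743182.
Step 4: Ties present; correction factor C = 1 - 6/(10^3 - 10) = 0.993939. Corrected H = 1.743182 / 0.993939 = 1.753811.
Step 5: Under H0, H ~ chi^2(2); p-value = 0.416068.
Step 6: alpha = 0.05. fail to reject H0.

H = 1.7538, df = 2, p = 0.416068, fail to reject H0.


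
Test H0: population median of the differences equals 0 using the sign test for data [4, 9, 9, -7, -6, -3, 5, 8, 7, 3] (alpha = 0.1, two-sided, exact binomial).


Step 1: Discard zero differences. Original n = 10; n_eff = number of nonzero differences = 10.
Nonzero differences (with sign): +4, +9, +9, -7, -6, -3, +5, +8, +7, +3
Step 2: Count signs: positive = 7, negative = 3.
Step 3: Under H0: P(positive) = 0.5, so the number of positives S ~ Bin(10, 0.5).
Step 4: Two-sided exact p-value = sum of Bin(10,0.5) probabilities at or below the observed probability = 0.343750.
Step 5: alpha = 0.1. fail to reject H0.

n_eff = 10, pos = 7, neg = 3, p = 0.343750, fail to reject H0.


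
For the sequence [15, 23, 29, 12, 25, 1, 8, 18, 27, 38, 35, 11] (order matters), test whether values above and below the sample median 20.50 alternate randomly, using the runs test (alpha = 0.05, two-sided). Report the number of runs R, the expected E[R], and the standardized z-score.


Step 1: Compute median = 20.50; label A = above, B = below.
Labels in order: BAABABBBAAAB  (n_A = 6, n_B = 6)
Step 2: Count runs R = 7.
Step 3: Under H0 (random ordering), E[R] = 2*n_A*n_B/(n_A+n_B) + 1 = 2*6*6/12 + 1 = 7.0000.
        Var[R] = 2*n_A*n_B*(2*n_A*n_B - n_A - n_B) / ((n_A+n_B)^2 * (n_A+n_B-1)) = 4320/1584 = 2.7273.
        SD[R] = 1.6514.
Step 4: R = E[R], so z = 0 with no continuity correction.
Step 5: Two-sided p-value via normal approximation = 2*(1 - Phi(|z|)) = 1.000000.
Step 6: alpha = 0.05. fail to reject H0.

R = 7, z = 0.0000, p = 1.000000, fail to reject H0.


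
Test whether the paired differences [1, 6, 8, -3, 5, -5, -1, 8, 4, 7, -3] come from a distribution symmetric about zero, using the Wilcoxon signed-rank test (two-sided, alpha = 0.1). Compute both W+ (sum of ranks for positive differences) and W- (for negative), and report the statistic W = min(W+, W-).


Step 1: Drop any zero differences (none here) and take |d_i|.
|d| = [1, 6, 8, 3, 5, 5, 1, 8, 4, 7, 3]
Step 2: Midrank |d_i| (ties get averaged ranks).
ranks: |1|->1.5, |6|->8, |8|->10.5, |3|->3.5, |5|->6.5, |5|->6.5, |1|->1.5, |8|->10.5, |4|->5, |7|->9, |3|->3.5
Step 3: Attach original signs; sum ranks with positive sign and with negative sign.
W+ = 1.5 + 8 + 10.5 + 6.5 + 10.5 + 5 + 9 = 51
W- = 3.5 + 6.5 + 1.5 + 3.5 = 15
(Check: W+ + W- = 66 should equal n(n+1)/2 = 66.)
Step 4: Test statistic W = min(W+, W-) = 15.
Step 5: Ties in |d|, so use the tie-corrected normal approximation.
        E[W] = n(n+1)/4 = 11*12/4 = 33.
        Tie groups: |d|=1 (t=2), |d|=3 (t=2), |d|=5 (t=2), |d|=8 (t=2); sum(t^3 - t) = 24.
        Var[W] = n(n+1)(2n+1)/24 - sum(t^3-t)/48 = 3036/24 - 24/48 = 126.
        z = (W - E[W]) / sqrt(Var[W]) = (15 - 33) / 11.2250 = -1.6036.
        Two-sided p = 2*Phi(z) = 0.108809.
Step 6: alpha = 0.1. fail to reject H0.

W+ = 51, W- = 15, W = min = 15, p = 0.108809, fail to reject H0.


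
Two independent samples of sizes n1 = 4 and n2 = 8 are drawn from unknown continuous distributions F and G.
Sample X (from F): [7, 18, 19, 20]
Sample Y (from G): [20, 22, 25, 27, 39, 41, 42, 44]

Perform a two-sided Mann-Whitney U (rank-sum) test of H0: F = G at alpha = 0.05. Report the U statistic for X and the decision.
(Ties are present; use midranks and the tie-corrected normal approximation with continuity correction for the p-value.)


Step 1: Combine and sort all 12 observations; assign midranks.
sorted (value, group): (7,X), (18,X), (19,X), (20,X), (20,Y), (22,Y), (25,Y), (27,Y), (39,Y), (41,Y), (42,Y), (44,Y)
ranks: 7->1, 18->2, 19->3, 20->4.5, 20->4.5, 22->6, 25->7, 27->8, 39->9, 41->10, 42->11, 44->12
Step 2: Rank sum for X: R1 = 1 + 2 + 3 + 4.5 = 10.5.
Step 3: U_X = R1 - n1(n1+1)/2 = 10.5 - 4*5/2 = 10.5 - 10 = 0.5.
       U_Y = n1*n2 - U_X = 32 - 0.5 = 31.5.
Step 4: Ties are present, so use the tie-corrected normal approximation (with continuity correction) for the p-value.
Step 5: p-value = 0.010708; compare to alpha = 0.05. reject H0.

U_X = 0.5, p = 0.010708, reject H0 at alpha = 0.05.


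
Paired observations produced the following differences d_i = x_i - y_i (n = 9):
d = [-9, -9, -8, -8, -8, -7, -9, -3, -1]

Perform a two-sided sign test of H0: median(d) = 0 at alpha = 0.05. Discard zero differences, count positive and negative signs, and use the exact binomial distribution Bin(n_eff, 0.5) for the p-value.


Step 1: Discard zero differences. Original n = 9; n_eff = number of nonzero differences = 9.
Nonzero differences (with sign): -9, -9, -8, -8, -8, -7, -9, -3, -1
Step 2: Count signs: positive = 0, negative = 9.
Step 3: Under H0: P(positive) = 0.5, so the number of positives S ~ Bin(9, 0.5).
Step 4: Two-sided exact p-value = sum of Bin(9,0.5) probabilities at or below the observed probability = 0.003906.
Step 5: alpha = 0.05. reject H0.

n_eff = 9, pos = 0, neg = 9, p = 0.003906, reject H0.


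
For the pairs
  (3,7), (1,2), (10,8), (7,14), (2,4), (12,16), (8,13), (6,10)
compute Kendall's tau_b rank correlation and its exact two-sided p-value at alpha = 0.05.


Step 1: Enumerate the 28 unordered pairs (i,j) with i<j and classify each by sign(x_j-x_i) * sign(y_j-y_i).
  (1,2):dx=-2,dy=-5->C; (1,3):dx=+7,dy=+1->C; (1,4):dx=+4,dy=+7->C; (1,5):dx=-1,dy=-3->C
  (1,6):dx=+9,dy=+9->C; (1,7):dx=+5,dy=+6->C; (1,8):dx=+3,dy=+3->C; (2,3):dx=+9,dy=+6->C
  (2,4):dx=+6,dy=+12->C; (2,5):dx=+1,dy=+2->C; (2,6):dx=+11,dy=+14->C; (2,7):dx=+7,dy=+11->C
  (2,8):dx=+5,dy=+8->C; (3,4):dx=-3,dy=+6->D; (3,5):dx=-8,dy=-4->C; (3,6):dx=+2,dy=+8->C
  (3,7):dx=-2,dy=+5->D; (3,8):dx=-4,dy=+2->D; (4,5):dx=-5,dy=-10->C; (4,6):dx=+5,dy=+2->C
  (4,7):dx=+1,dy=-1->D; (4,8):dx=-1,dy=-4->C; (5,6):dx=+10,dy=+12->C; (5,7):dx=+6,dy=+9->C
  (5,8):dx=+4,dy=+6->C; (6,7):dx=-4,dy=-3->C; (6,8):dx=-6,dy=-6->C; (7,8):dx=-2,dy=-3->C
Step 2: C = 24, D = 4, total pairs = 28.
Step 3: tau = (C - D)/(n(n-1)/2) = (24 - 4)/28 = 0.714286.
Step 4: Exact two-sided p-value (enumerate n! = 40320 permutations of y under H0): p = 0.014137.
Step 5: alpha = 0.05. reject H0.

tau_b = 0.7143 (C=24, D=4), p = 0.014137, reject H0.
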